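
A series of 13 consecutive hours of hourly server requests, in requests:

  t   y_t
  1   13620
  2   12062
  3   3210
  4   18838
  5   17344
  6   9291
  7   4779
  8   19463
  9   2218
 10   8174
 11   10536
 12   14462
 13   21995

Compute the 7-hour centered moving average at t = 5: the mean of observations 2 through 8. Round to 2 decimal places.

Sum of periods 2–8: 12062 + 3210 + 18838 + 17344 + 9291 + 4779 + 19463 = 84987
Divide by 7: 84987 / 7 = 12141.00

12141.00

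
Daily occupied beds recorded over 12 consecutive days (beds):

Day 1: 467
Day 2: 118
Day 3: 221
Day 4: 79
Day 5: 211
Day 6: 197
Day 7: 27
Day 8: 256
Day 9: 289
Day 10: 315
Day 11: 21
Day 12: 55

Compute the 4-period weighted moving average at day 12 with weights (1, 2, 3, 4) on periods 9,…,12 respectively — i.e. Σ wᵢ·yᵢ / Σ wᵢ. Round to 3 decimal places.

Weighted sum: 1·289 + 2·315 + 3·21 + 4·55 = 289 + 630 + 63 + 220 = 1202
Weight total: 1 + 2 + 3 + 4 = 10
WMA = 1202 / 10 = 120.200

120.200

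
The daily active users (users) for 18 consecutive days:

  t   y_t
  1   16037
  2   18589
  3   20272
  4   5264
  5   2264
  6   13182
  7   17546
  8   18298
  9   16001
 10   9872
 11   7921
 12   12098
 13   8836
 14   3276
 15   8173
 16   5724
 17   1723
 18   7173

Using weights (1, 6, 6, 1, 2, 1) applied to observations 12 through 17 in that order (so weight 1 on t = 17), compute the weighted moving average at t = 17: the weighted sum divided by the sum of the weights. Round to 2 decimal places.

Weighted sum: 1·12098 + 6·8836 + 6·3276 + 1·8173 + 2·5724 + 1·1723 = 12098 + 53016 + 19656 + 8173 + 11448 + 1723 = 106114
Weight total: 1 + 6 + 6 + 1 + 2 + 1 = 17
WMA = 106114 / 17 = 6242.00

6242.00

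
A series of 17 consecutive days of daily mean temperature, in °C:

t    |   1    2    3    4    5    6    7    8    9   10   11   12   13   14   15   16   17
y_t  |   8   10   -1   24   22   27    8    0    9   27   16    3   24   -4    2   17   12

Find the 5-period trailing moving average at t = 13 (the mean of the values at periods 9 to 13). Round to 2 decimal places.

Sum of periods 9–13: 9 + 27 + 16 + 3 + 24 = 79
Divide by 5: 79 / 5 = 15.80

15.80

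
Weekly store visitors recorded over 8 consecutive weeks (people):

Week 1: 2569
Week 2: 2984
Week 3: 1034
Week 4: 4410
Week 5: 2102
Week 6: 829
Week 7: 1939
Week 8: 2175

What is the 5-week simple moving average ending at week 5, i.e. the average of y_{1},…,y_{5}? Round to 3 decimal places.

2619.800

Sum of periods 1–5: 2569 + 2984 + 1034 + 4410 + 2102 = 13099
Divide by 5: 13099 / 5 = 2619.800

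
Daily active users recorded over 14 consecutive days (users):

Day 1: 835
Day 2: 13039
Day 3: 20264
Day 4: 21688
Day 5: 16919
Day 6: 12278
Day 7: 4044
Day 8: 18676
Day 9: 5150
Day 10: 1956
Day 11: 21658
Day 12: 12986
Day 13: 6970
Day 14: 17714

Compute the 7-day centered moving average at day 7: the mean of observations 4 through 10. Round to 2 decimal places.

11530.14

Sum of periods 4–10: 21688 + 16919 + 12278 + 4044 + 18676 + 5150 + 1956 = 80711
Divide by 7: 80711 / 7 = 11530.14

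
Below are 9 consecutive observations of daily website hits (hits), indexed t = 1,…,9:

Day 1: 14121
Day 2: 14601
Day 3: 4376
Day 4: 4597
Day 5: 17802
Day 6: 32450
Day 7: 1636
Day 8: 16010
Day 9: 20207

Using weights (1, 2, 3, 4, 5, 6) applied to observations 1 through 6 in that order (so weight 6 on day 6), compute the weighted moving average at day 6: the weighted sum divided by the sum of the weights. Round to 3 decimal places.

17073.762

Weighted sum: 1·14121 + 2·14601 + 3·4376 + 4·4597 + 5·17802 + 6·32450 = 14121 + 29202 + 13128 + 18388 + 89010 + 194700 = 358549
Weight total: 1 + 2 + 3 + 4 + 5 + 6 = 21
WMA = 358549 / 21 = 17073.762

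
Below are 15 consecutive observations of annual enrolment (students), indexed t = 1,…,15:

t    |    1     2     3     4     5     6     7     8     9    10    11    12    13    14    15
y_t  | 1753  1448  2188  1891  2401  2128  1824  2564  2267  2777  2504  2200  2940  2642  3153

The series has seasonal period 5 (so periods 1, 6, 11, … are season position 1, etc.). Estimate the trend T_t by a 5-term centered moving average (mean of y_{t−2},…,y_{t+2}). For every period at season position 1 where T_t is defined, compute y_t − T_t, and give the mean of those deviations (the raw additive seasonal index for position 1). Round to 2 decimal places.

Season position 1 occurs at t = 6, 11 (where T_t is defined).
t=6: T_6 = 2161.6000; y_6 − T_6 = 2128 − 2161.6000 = -33.6000
t=11: T_11 = 2537.6000; y_11 − T_11 = 2504 − 2537.6000 = -33.6000
Mean deviation: (-33.6000 + -33.6000) / 2 = -33.60

-33.60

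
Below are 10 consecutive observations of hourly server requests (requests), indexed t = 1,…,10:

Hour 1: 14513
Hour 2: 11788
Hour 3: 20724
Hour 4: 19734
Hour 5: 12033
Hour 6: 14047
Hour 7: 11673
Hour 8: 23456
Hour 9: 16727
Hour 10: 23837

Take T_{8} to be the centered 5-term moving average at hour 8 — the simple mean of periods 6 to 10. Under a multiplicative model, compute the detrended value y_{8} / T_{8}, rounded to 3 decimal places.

Trend T_8 = (14047 + 11673 + 23456 + 16727 + 23837) / 5 = 89740/5 = 17948.00000
Ratio to trend: 23456 / 17948.00000 = 1.307

1.307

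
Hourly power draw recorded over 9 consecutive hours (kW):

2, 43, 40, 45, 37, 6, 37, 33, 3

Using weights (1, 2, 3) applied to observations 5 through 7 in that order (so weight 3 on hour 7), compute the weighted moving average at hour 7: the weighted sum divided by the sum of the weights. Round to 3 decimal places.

26.667

Weighted sum: 1·37 + 2·6 + 3·37 = 37 + 12 + 111 = 160
Weight total: 1 + 2 + 3 = 6
WMA = 160 / 6 = 26.667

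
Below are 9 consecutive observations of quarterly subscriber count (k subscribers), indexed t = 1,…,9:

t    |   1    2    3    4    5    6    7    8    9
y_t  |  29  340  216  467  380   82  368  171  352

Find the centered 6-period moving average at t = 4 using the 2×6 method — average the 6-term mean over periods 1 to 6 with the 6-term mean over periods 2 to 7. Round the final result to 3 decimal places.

280.583

Sum over 1–6: 29 + 340 + 216 + 467 + 380 + 82 = 1514
Sum over 2–7: 340 + 216 + 467 + 380 + 82 + 368 = 1853
CMA at t=4 = (1514 + 1853) / (2·6) = 3367 / 12 = 280.583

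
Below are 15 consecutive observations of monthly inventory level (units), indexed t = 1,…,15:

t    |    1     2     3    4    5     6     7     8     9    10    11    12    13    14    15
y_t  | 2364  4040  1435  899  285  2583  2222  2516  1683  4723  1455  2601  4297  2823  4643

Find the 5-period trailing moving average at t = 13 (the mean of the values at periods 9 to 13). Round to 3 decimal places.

2951.800

Sum of periods 9–13: 1683 + 4723 + 1455 + 2601 + 4297 = 14759
Divide by 5: 14759 / 5 = 2951.800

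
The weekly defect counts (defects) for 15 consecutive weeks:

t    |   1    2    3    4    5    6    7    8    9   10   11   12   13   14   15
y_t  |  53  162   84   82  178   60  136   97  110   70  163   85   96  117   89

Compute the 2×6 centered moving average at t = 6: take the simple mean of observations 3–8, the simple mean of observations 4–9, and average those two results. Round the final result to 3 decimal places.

Sum over 3–8: 84 + 82 + 178 + 60 + 136 + 97 = 637
Sum over 4–9: 82 + 178 + 60 + 136 + 97 + 110 = 663
CMA at t=6 = (637 + 663) / (2·6) = 1300 / 12 = 108.333

108.333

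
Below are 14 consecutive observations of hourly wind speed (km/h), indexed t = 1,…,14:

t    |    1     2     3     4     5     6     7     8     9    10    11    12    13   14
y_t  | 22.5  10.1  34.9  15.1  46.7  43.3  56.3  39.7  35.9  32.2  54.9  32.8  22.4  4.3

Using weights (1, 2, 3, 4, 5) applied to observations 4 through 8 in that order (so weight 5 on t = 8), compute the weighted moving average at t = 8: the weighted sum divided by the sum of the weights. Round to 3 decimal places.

44.140

Weighted sum: 1·15.1 + 2·46.7 + 3·43.3 + 4·56.3 + 5·39.7 = 15.1 + 93.4 + 129.9 + 225.2 + 198.5 = 662.1
Weight total: 1 + 2 + 3 + 4 + 5 = 15
WMA = 662.1 / 15 = 44.140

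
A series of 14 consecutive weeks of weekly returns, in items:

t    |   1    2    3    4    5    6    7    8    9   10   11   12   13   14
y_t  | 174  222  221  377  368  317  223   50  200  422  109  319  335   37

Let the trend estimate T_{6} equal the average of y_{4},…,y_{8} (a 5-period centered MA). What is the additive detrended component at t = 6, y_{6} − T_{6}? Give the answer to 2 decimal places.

50.00

Trend T_6 = (377 + 368 + 317 + 223 + 50) / 5 = 1335/5 = 267.0000
Detrended value: 317 − 267.0000 = 50.00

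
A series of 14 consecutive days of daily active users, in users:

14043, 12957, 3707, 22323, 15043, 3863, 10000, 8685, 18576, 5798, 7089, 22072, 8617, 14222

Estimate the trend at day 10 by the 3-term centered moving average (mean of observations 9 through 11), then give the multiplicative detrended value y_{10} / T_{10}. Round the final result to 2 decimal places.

0.55

Trend T_10 = (18576 + 5798 + 7089) / 3 = 31463/3 = 10487.6667
Ratio to trend: 5798 / 10487.6667 = 0.55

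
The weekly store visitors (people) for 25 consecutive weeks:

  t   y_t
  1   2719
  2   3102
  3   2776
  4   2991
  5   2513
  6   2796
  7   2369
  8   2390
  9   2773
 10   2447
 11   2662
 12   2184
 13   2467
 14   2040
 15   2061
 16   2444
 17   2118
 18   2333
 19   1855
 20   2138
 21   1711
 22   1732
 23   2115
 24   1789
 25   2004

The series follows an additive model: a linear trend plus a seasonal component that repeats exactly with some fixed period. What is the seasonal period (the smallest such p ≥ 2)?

7

First differences y_{t+1} − y_t: 383, -326, 215, -478, 283, -427, 21, 383, -326, 215, -478, 283, -427, 21, 383, -326, …
The difference pattern repeats every 7 terms and not for any smaller step, so p = 7.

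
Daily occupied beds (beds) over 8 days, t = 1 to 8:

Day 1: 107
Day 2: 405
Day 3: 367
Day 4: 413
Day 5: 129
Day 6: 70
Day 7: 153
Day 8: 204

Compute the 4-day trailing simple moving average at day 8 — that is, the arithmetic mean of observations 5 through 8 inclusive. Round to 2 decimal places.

Sum of periods 5–8: 129 + 70 + 153 + 204 = 556
Divide by 4: 556 / 4 = 139.00

139.00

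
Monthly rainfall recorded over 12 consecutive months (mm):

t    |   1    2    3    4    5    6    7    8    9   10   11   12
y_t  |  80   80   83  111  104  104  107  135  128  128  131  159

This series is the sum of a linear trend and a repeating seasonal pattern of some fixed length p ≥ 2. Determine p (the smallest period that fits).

4

First differences y_{t+1} − y_t: 0, 3, 28, -7, 0, 3, 28, -7, 0, 3, …
The difference pattern repeats every 4 terms and not for any smaller step, so p = 4.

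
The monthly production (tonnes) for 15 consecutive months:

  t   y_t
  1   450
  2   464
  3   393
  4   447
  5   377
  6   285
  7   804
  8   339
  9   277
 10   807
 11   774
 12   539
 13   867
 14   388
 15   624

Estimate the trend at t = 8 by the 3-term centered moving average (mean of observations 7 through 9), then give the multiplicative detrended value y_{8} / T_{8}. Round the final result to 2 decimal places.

Trend T_8 = (804 + 339 + 277) / 3 = 1420/3 = 473.3333
Ratio to trend: 339 / 473.3333 = 0.72

0.72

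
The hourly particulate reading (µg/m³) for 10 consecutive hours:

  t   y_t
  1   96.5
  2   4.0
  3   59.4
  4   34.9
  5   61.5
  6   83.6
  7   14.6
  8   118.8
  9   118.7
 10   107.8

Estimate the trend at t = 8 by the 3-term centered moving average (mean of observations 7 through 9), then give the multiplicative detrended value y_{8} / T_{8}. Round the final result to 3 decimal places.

1.414

Trend T_8 = (14.6 + 118.8 + 118.7) / 3 = 252.1/3 = 84.03333
Ratio to trend: 118.8 / 84.03333 = 1.414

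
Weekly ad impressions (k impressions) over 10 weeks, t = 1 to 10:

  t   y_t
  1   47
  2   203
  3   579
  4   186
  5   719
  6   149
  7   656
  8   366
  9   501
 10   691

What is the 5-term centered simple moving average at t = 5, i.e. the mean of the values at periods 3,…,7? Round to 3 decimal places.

457.800

Sum of periods 3–7: 579 + 186 + 719 + 149 + 656 = 2289
Divide by 5: 2289 / 5 = 457.800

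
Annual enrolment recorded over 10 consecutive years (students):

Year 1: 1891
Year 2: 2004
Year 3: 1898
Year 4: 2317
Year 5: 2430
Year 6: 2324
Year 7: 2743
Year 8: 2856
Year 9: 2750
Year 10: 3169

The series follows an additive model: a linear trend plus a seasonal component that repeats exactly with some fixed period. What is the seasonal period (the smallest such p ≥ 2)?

3

First differences y_{t+1} − y_t: 113, -106, 419, 113, -106, 419, 113, -106, …
The difference pattern repeats every 3 terms and not for any smaller step, so p = 3.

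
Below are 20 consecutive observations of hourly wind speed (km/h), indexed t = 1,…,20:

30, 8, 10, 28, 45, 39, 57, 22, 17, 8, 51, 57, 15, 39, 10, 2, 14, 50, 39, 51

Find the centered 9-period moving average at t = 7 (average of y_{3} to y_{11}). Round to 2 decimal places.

30.78

Sum of periods 3–11: 10 + 28 + 45 + 39 + 57 + 22 + 17 + 8 + 51 = 277
Divide by 9: 277 / 9 = 30.78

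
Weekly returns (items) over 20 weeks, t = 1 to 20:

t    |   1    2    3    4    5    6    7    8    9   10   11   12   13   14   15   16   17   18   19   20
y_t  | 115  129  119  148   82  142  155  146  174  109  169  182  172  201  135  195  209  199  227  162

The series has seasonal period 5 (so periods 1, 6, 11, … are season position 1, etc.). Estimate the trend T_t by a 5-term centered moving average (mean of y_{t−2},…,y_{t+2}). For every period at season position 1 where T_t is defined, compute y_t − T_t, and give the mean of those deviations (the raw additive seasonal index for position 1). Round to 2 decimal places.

Season position 1 occurs at t = 6, 11, 16 (where T_t is defined).
t=6: T_6 = 134.6000; y_6 − T_6 = 142 − 134.6000 = 7.4000
t=11: T_11 = 161.2000; y_11 − T_11 = 169 − 161.2000 = 7.8000
t=16: T_16 = 187.8000; y_16 − T_16 = 195 − 187.8000 = 7.2000
Mean deviation: (7.4000 + 7.8000 + 7.2000) / 3 = 7.47

7.47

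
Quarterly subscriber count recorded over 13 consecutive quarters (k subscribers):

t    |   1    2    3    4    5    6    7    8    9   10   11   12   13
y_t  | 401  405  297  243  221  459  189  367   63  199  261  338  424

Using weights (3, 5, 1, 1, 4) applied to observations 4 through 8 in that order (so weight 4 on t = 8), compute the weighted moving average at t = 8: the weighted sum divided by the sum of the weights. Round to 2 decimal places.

282.14

Weighted sum: 3·243 + 5·221 + 1·459 + 1·189 + 4·367 = 729 + 1105 + 459 + 189 + 1468 = 3950
Weight total: 3 + 5 + 1 + 1 + 4 = 14
WMA = 3950 / 14 = 282.14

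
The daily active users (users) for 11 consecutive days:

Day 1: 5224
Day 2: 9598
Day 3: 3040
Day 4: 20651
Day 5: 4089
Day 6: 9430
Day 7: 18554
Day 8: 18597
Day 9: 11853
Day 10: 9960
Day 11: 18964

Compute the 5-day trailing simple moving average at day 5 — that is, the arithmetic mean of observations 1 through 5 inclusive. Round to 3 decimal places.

8520.400

Sum of periods 1–5: 5224 + 9598 + 3040 + 20651 + 4089 = 42602
Divide by 5: 42602 / 5 = 8520.400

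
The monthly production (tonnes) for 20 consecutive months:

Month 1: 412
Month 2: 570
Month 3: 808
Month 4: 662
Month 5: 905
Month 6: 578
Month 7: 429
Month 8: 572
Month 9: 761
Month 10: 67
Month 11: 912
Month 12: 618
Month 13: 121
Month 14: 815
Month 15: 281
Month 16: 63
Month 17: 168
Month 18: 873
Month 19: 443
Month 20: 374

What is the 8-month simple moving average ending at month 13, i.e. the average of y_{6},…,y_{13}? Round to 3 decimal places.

Sum of periods 6–13: 578 + 429 + 572 + 761 + 67 + 912 + 618 + 121 = 4058
Divide by 8: 4058 / 8 = 507.250

507.250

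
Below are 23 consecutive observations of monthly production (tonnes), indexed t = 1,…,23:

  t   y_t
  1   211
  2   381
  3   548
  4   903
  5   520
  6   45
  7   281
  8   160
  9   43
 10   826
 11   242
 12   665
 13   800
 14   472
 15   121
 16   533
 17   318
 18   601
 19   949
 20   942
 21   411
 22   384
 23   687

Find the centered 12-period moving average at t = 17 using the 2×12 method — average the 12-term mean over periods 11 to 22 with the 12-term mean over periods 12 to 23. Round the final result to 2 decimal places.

555.04

Sum over 11–22: 242 + 665 + 800 + 472 + 121 + 533 + 318 + 601 + 949 + 942 + 411 + 384 = 6438
Sum over 12–23: 665 + 800 + 472 + 121 + 533 + 318 + 601 + 949 + 942 + 411 + 384 + 687 = 6883
CMA at t=17 = (6438 + 6883) / (2·12) = 13321 / 24 = 555.04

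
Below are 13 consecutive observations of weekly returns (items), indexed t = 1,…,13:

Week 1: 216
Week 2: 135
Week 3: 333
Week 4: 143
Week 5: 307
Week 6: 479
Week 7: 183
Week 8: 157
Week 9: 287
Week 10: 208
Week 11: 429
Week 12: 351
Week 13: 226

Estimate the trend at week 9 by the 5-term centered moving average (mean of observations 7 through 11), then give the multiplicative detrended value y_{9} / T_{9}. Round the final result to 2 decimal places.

1.14

Trend T_9 = (183 + 157 + 287 + 208 + 429) / 5 = 1264/5 = 252.8000
Ratio to trend: 287 / 252.8000 = 1.14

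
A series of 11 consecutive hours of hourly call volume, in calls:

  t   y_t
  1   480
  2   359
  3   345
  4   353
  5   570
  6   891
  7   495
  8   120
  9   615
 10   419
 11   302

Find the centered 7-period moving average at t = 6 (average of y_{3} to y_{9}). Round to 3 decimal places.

484.143

Sum of periods 3–9: 345 + 353 + 570 + 891 + 495 + 120 + 615 = 3389
Divide by 7: 3389 / 7 = 484.143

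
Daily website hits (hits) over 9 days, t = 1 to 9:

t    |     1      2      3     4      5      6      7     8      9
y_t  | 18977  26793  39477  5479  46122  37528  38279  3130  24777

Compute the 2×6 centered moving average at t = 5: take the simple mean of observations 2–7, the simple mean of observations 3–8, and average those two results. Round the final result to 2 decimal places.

30307.75

Sum over 2–7: 26793 + 39477 + 5479 + 46122 + 37528 + 38279 = 193678
Sum over 3–8: 39477 + 5479 + 46122 + 37528 + 38279 + 3130 = 170015
CMA at t=5 = (193678 + 170015) / (2·6) = 363693 / 12 = 30307.75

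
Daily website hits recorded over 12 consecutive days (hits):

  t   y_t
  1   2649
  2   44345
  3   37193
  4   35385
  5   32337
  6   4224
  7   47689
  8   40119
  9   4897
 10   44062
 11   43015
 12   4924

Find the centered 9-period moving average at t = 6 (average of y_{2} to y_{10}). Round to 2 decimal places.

Sum of periods 2–10: 44345 + 37193 + 35385 + 32337 + 4224 + 47689 + 40119 + 4897 + 44062 = 290251
Divide by 9: 290251 / 9 = 32250.11

32250.11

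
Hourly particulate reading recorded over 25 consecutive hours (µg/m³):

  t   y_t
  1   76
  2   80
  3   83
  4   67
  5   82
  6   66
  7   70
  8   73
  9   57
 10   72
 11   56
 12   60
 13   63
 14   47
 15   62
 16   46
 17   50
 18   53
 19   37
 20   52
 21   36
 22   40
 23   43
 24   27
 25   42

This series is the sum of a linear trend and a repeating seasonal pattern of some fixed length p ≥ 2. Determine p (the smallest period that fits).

First differences y_{t+1} − y_t: 4, 3, -16, 15, -16, 4, 3, -16, 15, -16, 4, 3, …
The difference pattern repeats every 5 terms and not for any smaller step, so p = 5.

5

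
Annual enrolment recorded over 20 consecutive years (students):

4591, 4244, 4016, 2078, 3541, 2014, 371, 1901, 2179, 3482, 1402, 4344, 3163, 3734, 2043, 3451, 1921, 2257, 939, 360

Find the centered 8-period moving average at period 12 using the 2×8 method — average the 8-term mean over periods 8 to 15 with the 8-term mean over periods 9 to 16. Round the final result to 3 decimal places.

2877.875

Sum over 8–15: 1901 + 2179 + 3482 + 1402 + 4344 + 3163 + 3734 + 2043 = 22248
Sum over 9–16: 2179 + 3482 + 1402 + 4344 + 3163 + 3734 + 2043 + 3451 = 23798
CMA at t=12 = (22248 + 23798) / (2·8) = 46046 / 16 = 2877.875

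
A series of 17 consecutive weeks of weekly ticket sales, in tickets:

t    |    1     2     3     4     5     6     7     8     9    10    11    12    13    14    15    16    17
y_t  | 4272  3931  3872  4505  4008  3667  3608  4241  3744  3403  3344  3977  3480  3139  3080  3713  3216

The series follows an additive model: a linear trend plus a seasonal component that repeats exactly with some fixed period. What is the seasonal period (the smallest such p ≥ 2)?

First differences y_{t+1} − y_t: -341, -59, 633, -497, -341, -59, 633, -497, -341, -59, …
The difference pattern repeats every 4 terms and not for any smaller step, so p = 4.

4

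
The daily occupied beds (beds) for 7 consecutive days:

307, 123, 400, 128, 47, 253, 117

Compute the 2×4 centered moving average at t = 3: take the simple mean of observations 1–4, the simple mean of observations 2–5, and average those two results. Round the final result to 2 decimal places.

207.00

Sum over 1–4: 307 + 123 + 400 + 128 = 958
Sum over 2–5: 123 + 400 + 128 + 47 = 698
CMA at t=3 = (958 + 698) / (2·4) = 1656 / 8 = 207.00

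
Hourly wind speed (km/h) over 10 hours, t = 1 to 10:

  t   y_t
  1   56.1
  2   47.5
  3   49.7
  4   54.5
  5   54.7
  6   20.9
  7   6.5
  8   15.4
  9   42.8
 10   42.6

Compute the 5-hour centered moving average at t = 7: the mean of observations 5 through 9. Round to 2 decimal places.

28.06

Sum of periods 5–9: 54.7 + 20.9 + 6.5 + 15.4 + 42.8 = 140.3
Divide by 5: 140.3 / 5 = 28.06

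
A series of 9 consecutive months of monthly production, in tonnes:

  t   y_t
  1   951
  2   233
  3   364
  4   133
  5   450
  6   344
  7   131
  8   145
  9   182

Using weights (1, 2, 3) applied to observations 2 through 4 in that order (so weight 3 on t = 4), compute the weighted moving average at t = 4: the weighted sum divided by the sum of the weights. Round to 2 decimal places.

226.67

Weighted sum: 1·233 + 2·364 + 3·133 = 233 + 728 + 399 = 1360
Weight total: 1 + 2 + 3 = 6
WMA = 1360 / 6 = 226.67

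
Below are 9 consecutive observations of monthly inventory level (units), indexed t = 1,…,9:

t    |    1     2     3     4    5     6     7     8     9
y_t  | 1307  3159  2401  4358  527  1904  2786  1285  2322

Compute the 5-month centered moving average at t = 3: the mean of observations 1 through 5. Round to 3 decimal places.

Sum of periods 1–5: 1307 + 3159 + 2401 + 4358 + 527 = 11752
Divide by 5: 11752 / 5 = 2350.400

2350.400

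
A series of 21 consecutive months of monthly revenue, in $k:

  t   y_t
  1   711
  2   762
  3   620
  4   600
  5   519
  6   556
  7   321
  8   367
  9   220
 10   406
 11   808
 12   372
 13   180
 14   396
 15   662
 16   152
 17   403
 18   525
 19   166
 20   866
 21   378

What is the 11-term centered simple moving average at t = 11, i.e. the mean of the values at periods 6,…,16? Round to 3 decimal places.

Sum of periods 6–16: 556 + 321 + 367 + 220 + 406 + 808 + 372 + 180 + 396 + 662 + 152 = 4440
Divide by 11: 4440 / 11 = 403.636

403.636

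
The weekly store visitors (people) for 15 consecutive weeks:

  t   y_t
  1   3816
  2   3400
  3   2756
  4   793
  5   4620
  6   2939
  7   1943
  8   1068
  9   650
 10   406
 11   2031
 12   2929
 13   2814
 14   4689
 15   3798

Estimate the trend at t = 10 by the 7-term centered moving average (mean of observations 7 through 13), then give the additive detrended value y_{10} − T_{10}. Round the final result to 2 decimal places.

-1285.57

Trend T_10 = (1943 + 1068 + 650 + 406 + 2031 + 2929 + 2814) / 7 = 11841/7 = 1691.5714
Detrended value: 406 − 1691.5714 = -1285.57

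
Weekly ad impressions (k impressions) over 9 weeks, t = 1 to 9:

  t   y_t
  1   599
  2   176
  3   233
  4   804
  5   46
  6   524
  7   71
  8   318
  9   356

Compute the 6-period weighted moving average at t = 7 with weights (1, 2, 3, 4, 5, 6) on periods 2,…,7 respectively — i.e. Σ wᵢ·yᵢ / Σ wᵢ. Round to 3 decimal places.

299.238

Weighted sum: 1·176 + 2·233 + 3·804 + 4·46 + 5·524 + 6·71 = 176 + 466 + 2412 + 184 + 2620 + 426 = 6284
Weight total: 1 + 2 + 3 + 4 + 5 + 6 = 21
WMA = 6284 / 21 = 299.238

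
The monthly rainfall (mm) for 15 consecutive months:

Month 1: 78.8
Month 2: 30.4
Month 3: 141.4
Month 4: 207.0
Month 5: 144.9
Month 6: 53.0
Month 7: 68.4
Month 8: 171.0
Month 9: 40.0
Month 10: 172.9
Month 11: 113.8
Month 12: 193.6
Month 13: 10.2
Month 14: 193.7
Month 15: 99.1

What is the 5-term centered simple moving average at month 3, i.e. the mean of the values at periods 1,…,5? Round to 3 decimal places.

120.500

Sum of periods 1–5: 78.8 + 30.4 + 141.4 + 207.0 + 144.9 = 602.5
Divide by 5: 602.5 / 5 = 120.500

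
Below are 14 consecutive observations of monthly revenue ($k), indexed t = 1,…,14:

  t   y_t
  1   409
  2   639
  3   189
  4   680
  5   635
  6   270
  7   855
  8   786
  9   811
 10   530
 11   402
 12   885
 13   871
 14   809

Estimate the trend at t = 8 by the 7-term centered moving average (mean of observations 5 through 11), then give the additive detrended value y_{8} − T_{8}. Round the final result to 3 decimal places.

173.286

Trend T_8 = (635 + 270 + 855 + 786 + 811 + 530 + 402) / 7 = 4289/7 = 612.71429
Detrended value: 786 − 612.71429 = 173.286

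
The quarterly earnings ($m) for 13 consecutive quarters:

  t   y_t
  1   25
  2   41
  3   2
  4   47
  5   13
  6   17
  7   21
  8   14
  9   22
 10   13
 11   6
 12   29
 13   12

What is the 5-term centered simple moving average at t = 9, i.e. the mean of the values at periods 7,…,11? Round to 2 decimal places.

15.20

Sum of periods 7–11: 21 + 14 + 22 + 13 + 6 = 76
Divide by 5: 76 / 5 = 15.20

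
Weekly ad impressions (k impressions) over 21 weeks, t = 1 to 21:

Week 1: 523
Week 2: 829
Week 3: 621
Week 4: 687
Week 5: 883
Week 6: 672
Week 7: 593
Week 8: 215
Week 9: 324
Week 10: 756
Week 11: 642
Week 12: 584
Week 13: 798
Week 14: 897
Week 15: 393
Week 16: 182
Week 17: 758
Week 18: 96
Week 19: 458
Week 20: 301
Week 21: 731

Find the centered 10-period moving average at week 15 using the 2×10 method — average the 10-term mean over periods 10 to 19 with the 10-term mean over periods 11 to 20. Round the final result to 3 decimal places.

533.650

Sum over 10–19: 756 + 642 + 584 + 798 + 897 + 393 + 182 + 758 + 96 + 458 = 5564
Sum over 11–20: 642 + 584 + 798 + 897 + 393 + 182 + 758 + 96 + 458 + 301 = 5109
CMA at t=15 = (5564 + 5109) / (2·10) = 10673 / 20 = 533.650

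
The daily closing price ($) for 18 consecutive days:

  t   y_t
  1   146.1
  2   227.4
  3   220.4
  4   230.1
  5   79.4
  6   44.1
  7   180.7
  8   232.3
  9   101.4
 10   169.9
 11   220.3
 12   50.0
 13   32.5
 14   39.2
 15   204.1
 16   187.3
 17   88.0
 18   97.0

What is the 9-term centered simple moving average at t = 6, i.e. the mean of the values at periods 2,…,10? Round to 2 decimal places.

165.08

Sum of periods 2–10: 227.4 + 220.4 + 230.1 + 79.4 + 44.1 + 180.7 + 232.3 + 101.4 + 169.9 = 1485.7
Divide by 9: 1485.7 / 9 = 165.08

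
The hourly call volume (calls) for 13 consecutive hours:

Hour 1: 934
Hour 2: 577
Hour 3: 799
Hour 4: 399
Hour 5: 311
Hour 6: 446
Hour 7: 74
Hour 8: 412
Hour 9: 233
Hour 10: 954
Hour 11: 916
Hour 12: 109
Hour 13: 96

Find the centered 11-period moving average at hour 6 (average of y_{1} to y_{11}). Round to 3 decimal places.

Sum of periods 1–11: 934 + 577 + 799 + 399 + 311 + 446 + 74 + 412 + 233 + 954 + 916 = 6055
Divide by 11: 6055 / 11 = 550.455

550.455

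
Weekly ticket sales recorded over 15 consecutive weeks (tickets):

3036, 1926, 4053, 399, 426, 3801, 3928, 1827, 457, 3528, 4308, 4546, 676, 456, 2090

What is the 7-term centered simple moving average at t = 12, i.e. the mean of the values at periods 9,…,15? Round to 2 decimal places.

2294.43

Sum of periods 9–15: 457 + 3528 + 4308 + 4546 + 676 + 456 + 2090 = 16061
Divide by 7: 16061 / 7 = 2294.43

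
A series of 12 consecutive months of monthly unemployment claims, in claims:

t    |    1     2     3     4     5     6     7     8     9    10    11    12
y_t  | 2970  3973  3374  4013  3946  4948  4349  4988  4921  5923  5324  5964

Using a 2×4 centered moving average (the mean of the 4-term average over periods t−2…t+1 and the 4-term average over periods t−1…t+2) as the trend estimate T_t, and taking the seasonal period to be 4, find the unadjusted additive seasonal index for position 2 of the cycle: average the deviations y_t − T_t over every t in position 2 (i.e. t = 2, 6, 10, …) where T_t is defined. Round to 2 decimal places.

Season position 2 occurs at t = 6, 10 (where T_t is defined).
t=6: T_6 = 4435.8750; y_6 − T_6 = 4948 − 4435.8750 = 512.1250
t=10: T_10 = 5411.0000; y_10 − T_10 = 5923 − 5411.0000 = 512.0000
Mean deviation: (512.1250 + 512.0000) / 2 = 512.06

512.06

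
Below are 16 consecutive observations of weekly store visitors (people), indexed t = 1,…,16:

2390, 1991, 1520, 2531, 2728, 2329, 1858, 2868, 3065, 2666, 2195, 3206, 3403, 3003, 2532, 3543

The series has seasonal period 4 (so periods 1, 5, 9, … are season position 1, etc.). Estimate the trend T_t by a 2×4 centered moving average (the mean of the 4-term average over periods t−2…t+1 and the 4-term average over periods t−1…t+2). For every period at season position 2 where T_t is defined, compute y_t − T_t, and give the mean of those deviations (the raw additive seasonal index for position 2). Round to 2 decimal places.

-74.83

Season position 2 occurs at t = 6, 10, 14 (where T_t is defined).
t=6: T_6 = 2403.6250; y_6 − T_6 = 2329 − 2403.6250 = -74.6250
t=10: T_10 = 2740.7500; y_10 − T_10 = 2666 − 2740.7500 = -74.7500
t=14: T_14 = 3078.1250; y_14 − T_14 = 3003 − 3078.1250 = -75.1250
Mean deviation: (-74.6250 + -74.7500 + -75.1250) / 3 = -74.83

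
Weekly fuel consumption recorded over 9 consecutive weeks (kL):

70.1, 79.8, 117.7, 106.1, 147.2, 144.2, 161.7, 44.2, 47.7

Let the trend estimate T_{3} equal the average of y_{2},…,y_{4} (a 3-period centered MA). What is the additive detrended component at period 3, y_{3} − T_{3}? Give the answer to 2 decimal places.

Trend T_3 = (79.8 + 117.7 + 106.1) / 3 = 303.6/3 = 101.2000
Detrended value: 117.7 − 101.2000 = 16.50

16.50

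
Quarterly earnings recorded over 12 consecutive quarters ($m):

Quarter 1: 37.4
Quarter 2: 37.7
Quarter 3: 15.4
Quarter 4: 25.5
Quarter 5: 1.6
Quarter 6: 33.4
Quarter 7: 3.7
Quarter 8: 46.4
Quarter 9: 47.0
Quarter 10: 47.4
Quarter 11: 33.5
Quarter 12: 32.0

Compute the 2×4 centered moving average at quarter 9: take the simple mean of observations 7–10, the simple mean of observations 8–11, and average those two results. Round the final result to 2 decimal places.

39.85

Sum over 7–10: 3.7 + 46.4 + 47.0 + 47.4 = 144.5
Sum over 8–11: 46.4 + 47.0 + 47.4 + 33.5 = 174.3
CMA at t=9 = (144.5 + 174.3) / (2·4) = 318.8 / 8 = 39.85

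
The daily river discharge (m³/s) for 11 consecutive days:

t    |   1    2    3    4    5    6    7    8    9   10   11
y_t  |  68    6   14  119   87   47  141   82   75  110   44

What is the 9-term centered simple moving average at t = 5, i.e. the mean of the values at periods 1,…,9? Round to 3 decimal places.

71.000

Sum of periods 1–9: 68 + 6 + 14 + 119 + 87 + 47 + 141 + 82 + 75 = 639
Divide by 9: 639 / 9 = 71.000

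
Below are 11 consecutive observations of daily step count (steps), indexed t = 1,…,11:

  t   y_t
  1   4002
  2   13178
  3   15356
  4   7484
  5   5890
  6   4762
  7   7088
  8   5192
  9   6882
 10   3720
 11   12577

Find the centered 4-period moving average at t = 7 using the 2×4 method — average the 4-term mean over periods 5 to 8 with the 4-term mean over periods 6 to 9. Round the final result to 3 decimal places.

Sum over 5–8: 5890 + 4762 + 7088 + 5192 = 22932
Sum over 6–9: 4762 + 7088 + 5192 + 6882 = 23924
CMA at t=7 = (22932 + 23924) / (2·4) = 46856 / 8 = 5857.000

5857.000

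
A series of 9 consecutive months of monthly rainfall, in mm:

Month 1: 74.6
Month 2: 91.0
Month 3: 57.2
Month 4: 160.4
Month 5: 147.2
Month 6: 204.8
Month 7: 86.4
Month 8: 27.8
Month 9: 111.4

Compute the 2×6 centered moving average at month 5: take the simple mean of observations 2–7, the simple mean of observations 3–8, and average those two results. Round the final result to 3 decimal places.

119.233

Sum over 2–7: 91.0 + 57.2 + 160.4 + 147.2 + 204.8 + 86.4 = 747.0
Sum over 3–8: 57.2 + 160.4 + 147.2 + 204.8 + 86.4 + 27.8 = 683.8
CMA at t=5 = (747.0 + 683.8) / (2·6) = 1430.8 / 12 = 119.233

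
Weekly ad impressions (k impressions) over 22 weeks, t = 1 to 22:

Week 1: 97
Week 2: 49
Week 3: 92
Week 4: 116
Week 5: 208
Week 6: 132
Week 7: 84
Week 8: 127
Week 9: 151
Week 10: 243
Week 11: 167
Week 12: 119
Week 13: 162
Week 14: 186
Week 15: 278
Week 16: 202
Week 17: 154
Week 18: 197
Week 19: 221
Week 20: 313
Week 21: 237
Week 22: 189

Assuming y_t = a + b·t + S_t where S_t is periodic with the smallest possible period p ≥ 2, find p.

First differences y_{t+1} − y_t: -48, 43, 24, 92, -76, -48, 43, 24, 92, -76, -48, 43, …
The difference pattern repeats every 5 terms and not for any smaller step, so p = 5.

5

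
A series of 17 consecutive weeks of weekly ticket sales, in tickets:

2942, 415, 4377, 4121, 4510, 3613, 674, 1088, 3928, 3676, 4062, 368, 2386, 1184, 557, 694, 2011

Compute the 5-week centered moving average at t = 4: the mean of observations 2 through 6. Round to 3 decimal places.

Sum of periods 2–6: 415 + 4377 + 4121 + 4510 + 3613 = 17036
Divide by 5: 17036 / 5 = 3407.200

3407.200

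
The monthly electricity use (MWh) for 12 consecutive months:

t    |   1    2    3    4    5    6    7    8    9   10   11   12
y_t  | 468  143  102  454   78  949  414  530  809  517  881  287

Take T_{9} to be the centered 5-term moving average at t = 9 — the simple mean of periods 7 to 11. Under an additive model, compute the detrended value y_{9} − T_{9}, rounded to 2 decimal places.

Trend T_9 = (414 + 530 + 809 + 517 + 881) / 5 = 3151/5 = 630.2000
Detrended value: 809 − 630.2000 = 178.80

178.80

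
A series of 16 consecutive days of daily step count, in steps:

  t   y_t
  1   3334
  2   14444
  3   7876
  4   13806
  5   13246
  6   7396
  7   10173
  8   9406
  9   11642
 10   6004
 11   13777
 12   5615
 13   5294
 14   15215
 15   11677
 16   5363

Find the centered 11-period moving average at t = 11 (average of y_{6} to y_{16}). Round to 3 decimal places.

9232.909

Sum of periods 6–16: 7396 + 10173 + 9406 + 11642 + 6004 + 13777 + 5615 + 5294 + 15215 + 11677 + 5363 = 101562
Divide by 11: 101562 / 11 = 9232.909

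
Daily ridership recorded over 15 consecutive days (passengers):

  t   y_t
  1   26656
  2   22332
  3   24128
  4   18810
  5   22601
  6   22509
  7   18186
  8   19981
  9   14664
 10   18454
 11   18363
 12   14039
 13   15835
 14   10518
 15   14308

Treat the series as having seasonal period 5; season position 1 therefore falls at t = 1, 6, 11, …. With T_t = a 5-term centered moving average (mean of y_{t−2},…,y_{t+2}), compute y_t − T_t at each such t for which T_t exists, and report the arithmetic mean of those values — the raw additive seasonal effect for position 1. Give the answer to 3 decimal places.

2091.800

Season position 1 occurs at t = 6, 11 (where T_t is defined).
t=6: T_6 = 20417.40000; y_6 − T_6 = 22509 − 20417.40000 = 2091.60000
t=11: T_11 = 16271.00000; y_11 − T_11 = 18363 − 16271.00000 = 2092.00000
Mean deviation: (2091.60000 + 2092.00000) / 2 = 2091.800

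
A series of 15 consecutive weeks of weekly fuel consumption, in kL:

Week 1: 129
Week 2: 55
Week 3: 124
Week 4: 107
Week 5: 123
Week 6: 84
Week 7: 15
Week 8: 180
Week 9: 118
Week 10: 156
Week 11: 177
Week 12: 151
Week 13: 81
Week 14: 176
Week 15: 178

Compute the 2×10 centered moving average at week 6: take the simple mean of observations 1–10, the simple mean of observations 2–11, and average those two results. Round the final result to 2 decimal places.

Sum over 1–10: 129 + 55 + 124 + 107 + 123 + 84 + 15 + 180 + 118 + 156 = 1091
Sum over 2–11: 55 + 124 + 107 + 123 + 84 + 15 + 180 + 118 + 156 + 177 = 1139
CMA at t=6 = (1091 + 1139) / (2·10) = 2230 / 20 = 111.50

111.50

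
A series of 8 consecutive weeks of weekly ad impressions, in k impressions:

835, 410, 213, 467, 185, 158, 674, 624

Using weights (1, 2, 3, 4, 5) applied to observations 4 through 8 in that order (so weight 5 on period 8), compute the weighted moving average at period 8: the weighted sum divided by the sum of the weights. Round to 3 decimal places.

Weighted sum: 1·467 + 2·185 + 3·158 + 4·674 + 5·624 = 467 + 370 + 474 + 2696 + 3120 = 7127
Weight total: 1 + 2 + 3 + 4 + 5 = 15
WMA = 7127 / 15 = 475.133

475.133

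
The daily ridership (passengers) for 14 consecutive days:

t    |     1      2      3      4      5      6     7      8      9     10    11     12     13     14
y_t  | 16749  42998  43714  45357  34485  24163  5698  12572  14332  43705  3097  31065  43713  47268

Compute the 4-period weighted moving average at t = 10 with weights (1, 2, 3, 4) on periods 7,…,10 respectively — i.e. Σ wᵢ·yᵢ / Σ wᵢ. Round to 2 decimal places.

24865.80

Weighted sum: 1·5698 + 2·12572 + 3·14332 + 4·43705 = 5698 + 25144 + 42996 + 174820 = 248658
Weight total: 1 + 2 + 3 + 4 = 10
WMA = 248658 / 10 = 24865.80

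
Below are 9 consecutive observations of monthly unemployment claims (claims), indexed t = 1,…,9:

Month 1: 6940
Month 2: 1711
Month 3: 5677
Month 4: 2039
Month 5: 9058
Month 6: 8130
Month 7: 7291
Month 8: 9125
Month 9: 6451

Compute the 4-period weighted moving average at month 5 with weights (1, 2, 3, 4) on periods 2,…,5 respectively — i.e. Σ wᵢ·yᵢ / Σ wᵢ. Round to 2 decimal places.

Weighted sum: 1·1711 + 2·5677 + 3·2039 + 4·9058 = 1711 + 11354 + 6117 + 36232 = 55414
Weight total: 1 + 2 + 3 + 4 = 10
WMA = 55414 / 10 = 5541.40

5541.40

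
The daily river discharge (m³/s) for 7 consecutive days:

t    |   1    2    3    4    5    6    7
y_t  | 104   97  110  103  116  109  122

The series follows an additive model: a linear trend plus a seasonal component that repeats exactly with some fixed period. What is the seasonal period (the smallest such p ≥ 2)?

2

First differences y_{t+1} − y_t: -7, 13, -7, 13, -7, 13, …
The difference pattern repeats every 2 terms and not for any smaller step, so p = 2.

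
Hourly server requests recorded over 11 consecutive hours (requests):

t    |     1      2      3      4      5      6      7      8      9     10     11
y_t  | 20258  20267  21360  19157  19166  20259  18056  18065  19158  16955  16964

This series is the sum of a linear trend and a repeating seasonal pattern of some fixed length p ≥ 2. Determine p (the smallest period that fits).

First differences y_{t+1} − y_t: 9, 1093, -2203, 9, 1093, -2203, 9, 1093, …
The difference pattern repeats every 3 terms and not for any smaller step, so p = 3.

3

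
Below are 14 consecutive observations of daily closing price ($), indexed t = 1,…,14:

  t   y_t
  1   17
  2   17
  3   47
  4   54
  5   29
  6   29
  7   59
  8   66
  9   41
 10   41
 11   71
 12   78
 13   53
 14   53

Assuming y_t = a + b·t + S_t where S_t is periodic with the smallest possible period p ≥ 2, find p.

First differences y_{t+1} − y_t: 0, 30, 7, -25, 0, 30, 7, -25, 0, 30, …
The difference pattern repeats every 4 terms and not for any smaller step, so p = 4.

4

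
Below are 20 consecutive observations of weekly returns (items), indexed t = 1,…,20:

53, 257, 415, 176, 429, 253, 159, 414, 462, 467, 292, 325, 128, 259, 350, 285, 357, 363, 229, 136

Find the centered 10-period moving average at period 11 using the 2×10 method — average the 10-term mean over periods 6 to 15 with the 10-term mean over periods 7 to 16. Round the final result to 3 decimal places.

Sum over 6–15: 253 + 159 + 414 + 462 + 467 + 292 + 325 + 128 + 259 + 350 = 3109
Sum over 7–16: 159 + 414 + 462 + 467 + 292 + 325 + 128 + 259 + 350 + 285 = 3141
CMA at t=11 = (3109 + 3141) / (2·10) = 6250 / 20 = 312.500

312.500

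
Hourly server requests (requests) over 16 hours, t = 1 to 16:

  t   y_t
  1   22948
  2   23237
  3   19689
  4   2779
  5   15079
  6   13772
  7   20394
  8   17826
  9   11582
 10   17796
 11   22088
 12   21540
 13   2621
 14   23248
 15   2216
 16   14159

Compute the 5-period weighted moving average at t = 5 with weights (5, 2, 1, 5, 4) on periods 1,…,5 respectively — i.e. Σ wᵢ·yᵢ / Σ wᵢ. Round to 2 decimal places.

15006.71

Weighted sum: 5·22948 + 2·23237 + 1·19689 + 5·2779 + 4·15079 = 114740 + 46474 + 19689 + 13895 + 60316 = 255114
Weight total: 5 + 2 + 1 + 5 + 4 = 17
WMA = 255114 / 17 = 15006.71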